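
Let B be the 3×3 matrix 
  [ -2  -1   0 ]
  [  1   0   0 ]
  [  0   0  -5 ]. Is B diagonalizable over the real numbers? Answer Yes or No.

Characteristic polynomial: p(μ) = μ^3 + 7μ^2 + 11μ + 5 = (μ + 1)^2(μ + 5).
μ = -1 has algebraic multiplicity 2; rank(B + 1I) = 2, so geometric multiplicity = 1.
Geometric multiplicity < algebraic multiplicity, so B is not diagonalizable.

No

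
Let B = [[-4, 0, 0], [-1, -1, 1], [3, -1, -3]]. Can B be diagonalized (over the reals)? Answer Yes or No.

Characteristic polynomial: p(t) = t^3 + 8t^2 + 20t + 16 = (t + 2)^2(t + 4).
t = -2 has algebraic multiplicity 2; rank(B + 2I) = 2, so geometric multiplicity = 1.
Geometric multiplicity < algebraic multiplicity, so B is not diagonalizable.

No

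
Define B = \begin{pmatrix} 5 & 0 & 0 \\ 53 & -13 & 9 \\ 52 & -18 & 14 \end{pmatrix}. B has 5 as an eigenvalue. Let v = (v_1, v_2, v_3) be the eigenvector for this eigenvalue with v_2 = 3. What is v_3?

6

B − 5I = [[0, 0, 0], [53, -18, 9], [52, -18, 9]].
Solving (B − 5I)v = 0 gives the eigenspace spanned by (0, 3, 6).
With v_2 = 3, v = (0, 3, 6), so v_3 = 6.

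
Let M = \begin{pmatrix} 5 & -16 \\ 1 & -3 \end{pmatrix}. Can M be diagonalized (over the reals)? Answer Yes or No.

No

Characteristic polynomial: p(t) = t^2 - 2t + 1 = (t - 1)^2.
t = 1 has algebraic multiplicity 2; rank(M − 1I) = 1, so geometric multiplicity = 1.
Geometric multiplicity < algebraic multiplicity, so M is not diagonalizable.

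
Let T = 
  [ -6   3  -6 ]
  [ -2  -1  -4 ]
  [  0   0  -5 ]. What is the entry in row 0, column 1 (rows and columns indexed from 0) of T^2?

Characteristic polynomial: r^3 + 12r^2 + 47r + 60 = (r + 3)(r + 4)(r + 5), so the eigenvalues are -5, -4, -3.
r=-4: eigenvector (3, 2, 0).
r=-3: eigenvector (1, 1, 0).
r=-5: eigenvector (6, 4, 1).
P = [[3, 1, 6], [2, 1, 4], [0, 0, 1]], D = diag(-4, -3, -5), P⁻¹ = [[1, -1, -2], [-2, 3, 0], [0, 0, 1]].
T² = P·diag(16, 9, 25)·P⁻¹ = [[30, -21, 54], [14, -5, 36], [0, 0, 25]].
The requested entry is -21.

-21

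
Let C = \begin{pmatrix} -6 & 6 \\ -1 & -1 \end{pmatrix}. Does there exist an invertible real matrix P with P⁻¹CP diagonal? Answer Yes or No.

Characteristic polynomial: p(r) = r^2 + 7r + 12 = (r + 3)(r + 4).
All 2 eigenvalues are distinct, so C is diagonalizable.

Yes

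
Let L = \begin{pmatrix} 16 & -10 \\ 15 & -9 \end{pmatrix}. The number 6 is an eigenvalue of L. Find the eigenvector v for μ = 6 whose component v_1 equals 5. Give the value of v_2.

L − 6I = [[10, -10], [15, -15]].
Solving (L − 6I)v = 0 gives the eigenspace spanned by (5, 5).
With v_1 = 5, v = (5, 5), so v_2 = 5.

5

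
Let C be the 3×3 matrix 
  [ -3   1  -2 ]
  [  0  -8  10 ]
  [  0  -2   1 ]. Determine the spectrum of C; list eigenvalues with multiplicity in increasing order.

-4, -3, -3

Characteristic polynomial: p(s) = s^3 + 10s^2 + 33s + 36 = (s + 3)^2(s + 4).
Roots (with multiplicity): -4, -3, -3.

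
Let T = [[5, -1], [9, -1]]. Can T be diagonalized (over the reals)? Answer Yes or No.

No

Characteristic polynomial: p(λ) = λ^2 - 4λ + 4 = (λ - 2)^2.
λ = 2 has algebraic multiplicity 2; rank(T − 2I) = 1, so geometric multiplicity = 1.
Geometric multiplicity < algebraic multiplicity, so T is not diagonalizable.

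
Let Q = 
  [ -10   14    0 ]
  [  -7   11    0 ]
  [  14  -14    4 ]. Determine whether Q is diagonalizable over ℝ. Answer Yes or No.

Yes

Characteristic polynomial: p(r) = r^3 - 5r^2 - 8r + 48 = (r - 4)^2(r + 3).
r = 4 has algebraic multiplicity 2; rank(Q − 4I) = 1, so geometric multiplicity = 2.
Every eigenvalue has geometric = algebraic multiplicity, so Q is diagonalizable.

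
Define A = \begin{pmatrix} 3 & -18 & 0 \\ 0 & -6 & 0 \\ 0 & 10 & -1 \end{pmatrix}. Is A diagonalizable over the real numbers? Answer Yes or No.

Yes

Characteristic polynomial: p(λ) = λ^3 + 4λ^2 - 15λ - 18 = (λ - 3)(λ + 1)(λ + 6).
All 3 eigenvalues are distinct, so A is diagonalizable.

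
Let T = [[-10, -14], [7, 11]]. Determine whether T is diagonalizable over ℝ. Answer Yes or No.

Characteristic polynomial: p(λ) = λ^2 - λ - 12 = (λ - 4)(λ + 3).
All 2 eigenvalues are distinct, so T is diagonalizable.

Yes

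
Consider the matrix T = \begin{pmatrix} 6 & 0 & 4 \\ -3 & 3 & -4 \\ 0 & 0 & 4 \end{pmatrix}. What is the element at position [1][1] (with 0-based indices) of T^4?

Characteristic polynomial: r^3 - 13r^2 + 54r - 72 = (r - 6)(r - 4)(r - 3), so the eigenvalues are 3, 4, 6.
r=4: eigenvector (-2, 2, 1).
r=3: eigenvector (0, 1, 0).
r=6: eigenvector (1, -1, 0).
P = [[-2, 0, 1], [2, 1, -1], [1, 0, 0]], D = diag(4, 3, 6), P⁻¹ = [[0, 0, 1], [1, 1, 0], [1, 0, 2]].
T⁴ = P·diag(256, 81, 1296)·P⁻¹ = [[1296, 0, 2080], [-1215, 81, -2080], [0, 0, 256]].
The requested entry is 81.

81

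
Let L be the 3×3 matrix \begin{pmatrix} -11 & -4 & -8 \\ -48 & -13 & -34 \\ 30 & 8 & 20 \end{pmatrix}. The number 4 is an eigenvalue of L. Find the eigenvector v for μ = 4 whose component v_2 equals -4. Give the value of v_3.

L − 4I = [[-15, -4, -8], [-48, -17, -34], [30, 8, 16]].
Solving (L − 4I)v = 0 gives the eigenspace spanned by (0, -4, 2).
With v_2 = -4, v = (0, -4, 2), so v_3 = 2.

2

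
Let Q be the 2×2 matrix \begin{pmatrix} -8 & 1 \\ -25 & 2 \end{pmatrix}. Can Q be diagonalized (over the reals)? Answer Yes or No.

Characteristic polynomial: p(μ) = μ^2 + 6μ + 9 = (μ + 3)^2.
μ = -3 has algebraic multiplicity 2; rank(Q + 3I) = 1, so geometric multiplicity = 1.
Geometric multiplicity < algebraic multiplicity, so Q is not diagonalizable.

No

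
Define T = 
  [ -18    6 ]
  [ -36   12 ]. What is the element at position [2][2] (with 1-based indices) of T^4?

-2592

Characteristic polynomial: r^2 + 6r = r(r + 6), so the eigenvalues are -6, 0.
r=-6: eigenvector (1, 2).
r=0: eigenvector (1, 3).
P = [[1, 1], [2, 3]], D = diag(-6, 0), P⁻¹ = [[3, -1], [-2, 1]].
T⁴ = P·diag(1296, 0)·P⁻¹ = [[3888, -1296], [7776, -2592]].
The requested entry is -2592.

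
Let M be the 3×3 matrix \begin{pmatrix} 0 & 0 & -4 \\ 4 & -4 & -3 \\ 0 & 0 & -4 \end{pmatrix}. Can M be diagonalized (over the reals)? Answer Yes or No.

Characteristic polynomial: p(μ) = μ^3 + 8μ^2 + 16μ = μ(μ + 4)^2.
μ = -4 has algebraic multiplicity 2; rank(M + 4I) = 2, so geometric multiplicity = 1.
Geometric multiplicity < algebraic multiplicity, so M is not diagonalizable.

No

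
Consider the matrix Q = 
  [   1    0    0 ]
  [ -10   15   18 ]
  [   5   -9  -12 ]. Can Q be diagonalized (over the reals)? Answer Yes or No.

Characteristic polynomial: p(t) = t^3 - 4t^2 - 15t + 18 = (t - 6)(t - 1)(t + 3).
All 3 eigenvalues are distinct, so Q is diagonalizable.

Yes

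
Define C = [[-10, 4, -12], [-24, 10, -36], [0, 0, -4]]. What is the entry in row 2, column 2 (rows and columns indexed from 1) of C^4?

16

Characteristic polynomial: μ^3 + 4μ^2 - 4μ - 16 = (μ - 2)(μ + 2)(μ + 4), so the eigenvalues are -4, -2, 2.
μ=-2: eigenvector (1, 2, 0).
μ=2: eigenvector (1, 3, 0).
μ=-4: eigenvector (2, 6, 1).
P = [[1, 1, 2], [2, 3, 6], [0, 0, 1]], D = diag(-2, 2, -4), P⁻¹ = [[3, -1, 0], [-2, 1, -2], [0, 0, 1]].
C⁴ = P·diag(16, 16, 256)·P⁻¹ = [[16, 0, 480], [0, 16, 1440], [0, 0, 256]].
The requested entry is 16.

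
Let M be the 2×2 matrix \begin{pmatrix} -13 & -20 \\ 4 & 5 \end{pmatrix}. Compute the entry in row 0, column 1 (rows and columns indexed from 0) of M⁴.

Characteristic polynomial: r^2 + 8r + 15 = (r + 3)(r + 5), so the eigenvalues are -5, -3.
r=-3: eigenvector (2, -1).
r=-5: eigenvector (-5, 2).
P = [[2, -5], [-1, 2]], D = diag(-3, -5), P⁻¹ = [[-2, -5], [-1, -2]].
M⁴ = P·diag(81, 625)·P⁻¹ = [[2801, 5440], [-1088, -2095]].
The requested entry is 5440.

5440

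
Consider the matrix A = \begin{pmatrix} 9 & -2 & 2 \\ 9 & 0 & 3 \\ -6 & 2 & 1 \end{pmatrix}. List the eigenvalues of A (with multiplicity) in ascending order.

3, 3, 4

Characteristic polynomial: p(λ) = λ^3 - 10λ^2 + 33λ - 36 = (λ - 4)(λ - 3)^2.
Roots (with multiplicity): 3, 3, 4.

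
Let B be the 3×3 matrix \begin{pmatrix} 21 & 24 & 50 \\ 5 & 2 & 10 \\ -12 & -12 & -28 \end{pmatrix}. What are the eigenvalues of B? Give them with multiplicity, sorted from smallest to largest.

-4, -3, 2

Characteristic polynomial: p(r) = r^3 + 5r^2 - 2r - 24 = (r - 2)(r + 3)(r + 4).
Roots (with multiplicity): -4, -3, 2.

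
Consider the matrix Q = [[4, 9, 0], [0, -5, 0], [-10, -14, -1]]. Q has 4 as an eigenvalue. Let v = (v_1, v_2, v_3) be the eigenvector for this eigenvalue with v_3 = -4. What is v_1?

Q − 4I = [[0, 9, 0], [0, -9, 0], [-10, -14, -5]].
Solving (Q − 4I)v = 0 gives the eigenspace spanned by (2, 0, -4).
With v_3 = -4, v = (2, 0, -4), so v_1 = 2.

2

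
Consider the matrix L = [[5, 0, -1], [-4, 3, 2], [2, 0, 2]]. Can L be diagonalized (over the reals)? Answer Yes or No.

Characteristic polynomial: p(μ) = μ^3 - 10μ^2 + 33μ - 36 = (μ - 4)(μ - 3)^2.
μ = 3 has algebraic multiplicity 2; rank(L − 3I) = 1, so geometric multiplicity = 2.
Every eigenvalue has geometric = algebraic multiplicity, so L is diagonalizable.

Yes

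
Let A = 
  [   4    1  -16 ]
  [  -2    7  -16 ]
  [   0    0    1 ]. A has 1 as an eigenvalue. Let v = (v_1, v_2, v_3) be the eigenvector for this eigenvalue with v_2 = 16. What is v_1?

A − 1I = [[3, 1, -16], [-2, 6, -16], [0, 0, 0]].
Solving (A − 1I)v = 0 gives the eigenspace spanned by (16, 16, 4).
With v_2 = 16, v = (16, 16, 4), so v_1 = 16.

16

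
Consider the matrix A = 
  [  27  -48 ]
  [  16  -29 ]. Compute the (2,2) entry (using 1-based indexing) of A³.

-581

Characteristic polynomial: r^2 + 2r - 15 = (r - 3)(r + 5), so the eigenvalues are -5, 3.
r=3: eigenvector (2, 1).
r=-5: eigenvector (-3, -2).
P = [[2, -3], [1, -2]], D = diag(3, -5), P⁻¹ = [[2, -3], [1, -2]].
A³ = P·diag(27, -125)·P⁻¹ = [[483, -912], [304, -581]].
The requested entry is -581.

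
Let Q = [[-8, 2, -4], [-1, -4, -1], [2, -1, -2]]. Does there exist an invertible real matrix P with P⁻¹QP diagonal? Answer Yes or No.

No

Characteristic polynomial: p(s) = s^3 + 14s^2 + 65s + 100 = (s + 4)(s + 5)^2.
s = -5 has algebraic multiplicity 2; rank(Q + 5I) = 2, so geometric multiplicity = 1.
Geometric multiplicity < algebraic multiplicity, so Q is not diagonalizable.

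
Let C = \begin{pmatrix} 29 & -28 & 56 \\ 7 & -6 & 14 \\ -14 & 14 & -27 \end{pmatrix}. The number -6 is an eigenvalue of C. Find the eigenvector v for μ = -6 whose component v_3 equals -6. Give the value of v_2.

3

C + 6I = [[35, -28, 56], [7, 0, 14], [-14, 14, -21]].
Solving (C + 6I)v = 0 gives the eigenspace spanned by (12, 3, -6).
With v_3 = -6, v = (12, 3, -6), so v_2 = 3.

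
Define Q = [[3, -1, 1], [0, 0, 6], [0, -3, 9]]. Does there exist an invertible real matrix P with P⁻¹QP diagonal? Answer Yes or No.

Characteristic polynomial: p(r) = r^3 - 12r^2 + 45r - 54 = (r - 6)(r - 3)^2.
r = 3 has algebraic multiplicity 2; rank(Q − 3I) = 2, so geometric multiplicity = 1.
Geometric multiplicity < algebraic multiplicity, so Q is not diagonalizable.

No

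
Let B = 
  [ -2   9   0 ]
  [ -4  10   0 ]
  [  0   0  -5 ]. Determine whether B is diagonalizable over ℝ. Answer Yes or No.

Characteristic polynomial: p(s) = s^3 - 3s^2 - 24s + 80 = (s - 4)^2(s + 5).
s = 4 has algebraic multiplicity 2; rank(B − 4I) = 2, so geometric multiplicity = 1.
Geometric multiplicity < algebraic multiplicity, so B is not diagonalizable.

No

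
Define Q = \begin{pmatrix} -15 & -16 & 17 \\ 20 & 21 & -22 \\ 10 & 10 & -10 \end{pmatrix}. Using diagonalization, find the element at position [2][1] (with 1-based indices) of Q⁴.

Characteristic polynomial: s^3 + 4s^2 - 5s = s(s - 1)(s + 5), so the eigenvalues are -5, 0, 1.
s=0: eigenvector (-1, 2, 1).
s=1: eigenvector (-1, 1, 0).
s=-5: eigenvector (-3, 4, 2).
P = [[-1, -1, -3], [2, 1, 4], [1, 0, 2]], D = diag(0, 1, -5), P⁻¹ = [[2, 2, -1], [0, 1, -2], [-1, -1, 1]].
Q⁴ = P·diag(0, 1, 625)·P⁻¹ = [[1875, 1874, -1873], [-2500, -2499, 2498], [-1250, -1250, 1250]].
The requested entry is -2500.

-2500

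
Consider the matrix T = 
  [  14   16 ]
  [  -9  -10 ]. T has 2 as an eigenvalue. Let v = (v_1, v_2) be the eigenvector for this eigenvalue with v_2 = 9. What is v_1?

T − 2I = [[12, 16], [-9, -12]].
Solving (T − 2I)v = 0 gives the eigenspace spanned by (-12, 9).
With v_2 = 9, v = (-12, 9), so v_1 = -12.

-12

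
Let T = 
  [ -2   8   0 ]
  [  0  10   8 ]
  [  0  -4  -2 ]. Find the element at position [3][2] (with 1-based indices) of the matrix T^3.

-208

Characteristic polynomial: μ^3 - 6μ^2 - 4μ + 24 = (μ - 6)(μ - 2)(μ + 2), so the eigenvalues are -2, 2, 6.
μ=-2: eigenvector (1, 0, 0).
μ=6: eigenvector (2, 2, -1).
μ=2: eigenvector (-2, -1, 1).
P = [[1, 2, -2], [0, 2, -1], [0, -1, 1]], D = diag(-2, 6, 2), P⁻¹ = [[1, 0, 2], [0, 1, 1], [0, 1, 2]].
T³ = P·diag(-8, 216, 8)·P⁻¹ = [[-8, 416, 384], [0, 424, 416], [0, -208, -200]].
The requested entry is -208.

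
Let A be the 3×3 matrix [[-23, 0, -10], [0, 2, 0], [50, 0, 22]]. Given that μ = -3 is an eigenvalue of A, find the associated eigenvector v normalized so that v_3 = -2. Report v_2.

0

A + 3I = [[-20, 0, -10], [0, 5, 0], [50, 0, 25]].
Solving (A + 3I)v = 0 gives the eigenspace spanned by (1, 0, -2).
With v_3 = -2, v = (1, 0, -2), so v_2 = 0.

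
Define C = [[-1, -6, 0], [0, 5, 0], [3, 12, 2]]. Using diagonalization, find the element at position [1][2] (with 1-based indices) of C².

-24

Characteristic polynomial: r^3 - 6r^2 + 3r + 10 = (r - 5)(r - 2)(r + 1), so the eigenvalues are -1, 2, 5.
r=-1: eigenvector (1, 0, -1).
r=5: eigenvector (-1, 1, 3).
r=2: eigenvector (0, 0, 1).
P = [[1, -1, 0], [0, 1, 0], [-1, 3, 1]], D = diag(-1, 5, 2), P⁻¹ = [[1, 1, 0], [0, 1, 0], [1, -2, 1]].
C² = P·diag(1, 25, 4)·P⁻¹ = [[1, -24, 0], [0, 25, 0], [3, 66, 4]].
The requested entry is -24.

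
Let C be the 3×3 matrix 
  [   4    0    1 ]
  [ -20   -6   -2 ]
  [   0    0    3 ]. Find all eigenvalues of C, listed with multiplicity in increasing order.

Characteristic polynomial: p(r) = r^3 - r^2 - 30r + 72 = (r - 4)(r - 3)(r + 6).
Roots (with multiplicity): -6, 3, 4.

-6, 3, 4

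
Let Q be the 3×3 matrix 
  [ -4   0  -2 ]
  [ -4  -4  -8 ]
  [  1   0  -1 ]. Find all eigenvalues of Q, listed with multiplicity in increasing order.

-4, -3, -2

Characteristic polynomial: p(s) = s^3 + 9s^2 + 26s + 24 = (s + 2)(s + 3)(s + 4).
Roots (with multiplicity): -4, -3, -2.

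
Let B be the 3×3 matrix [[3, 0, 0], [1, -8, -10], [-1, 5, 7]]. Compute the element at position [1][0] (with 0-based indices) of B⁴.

Characteristic polynomial: r^3 - 2r^2 - 9r + 18 = (r - 3)(r - 2)(r + 3), so the eigenvalues are -3, 2, 3.
r=-3: eigenvector (0, 2, -1).
r=3: eigenvector (1, 1, -1).
r=2: eigenvector (0, -1, 1).
P = [[0, 1, 0], [2, 1, -1], [-1, -1, 1]], D = diag(-3, 3, 2), P⁻¹ = [[0, 1, 1], [1, 0, 0], [1, 1, 2]].
B⁴ = P·diag(81, 81, 16)·P⁻¹ = [[81, 0, 0], [65, 146, 130], [-65, -65, -49]].
The requested entry is 65.

65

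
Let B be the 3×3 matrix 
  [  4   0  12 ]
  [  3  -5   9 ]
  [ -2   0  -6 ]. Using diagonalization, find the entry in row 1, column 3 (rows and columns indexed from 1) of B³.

48

Characteristic polynomial: s^3 + 7s^2 + 10s = s(s + 2)(s + 5), so the eigenvalues are -5, -2, 0.
s=0: eigenvector (3, 0, -1).
s=-5: eigenvector (0, 1, 0).
s=-2: eigenvector (-2, 1, 1).
P = [[3, 0, -2], [0, 1, 1], [-1, 0, 1]], D = diag(0, -5, -2), P⁻¹ = [[1, 0, 2], [-1, 1, -3], [1, 0, 3]].
B³ = P·diag(0, -125, -8)·P⁻¹ = [[16, 0, 48], [117, -125, 351], [-8, 0, -24]].
The requested entry is 48.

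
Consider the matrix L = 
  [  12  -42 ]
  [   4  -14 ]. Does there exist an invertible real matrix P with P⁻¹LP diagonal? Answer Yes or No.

Yes

Characteristic polynomial: p(s) = s^2 + 2s = s(s + 2).
All 2 eigenvalues are distinct, so L is diagonalizable.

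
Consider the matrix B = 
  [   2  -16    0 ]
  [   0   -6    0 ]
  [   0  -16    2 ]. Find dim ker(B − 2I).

2

B − 2I = [[0, -16, 0], [0, -8, 0], [0, -16, 0]].
This matrix has rank 1, so its null space has dimension 3 − 1 = 2.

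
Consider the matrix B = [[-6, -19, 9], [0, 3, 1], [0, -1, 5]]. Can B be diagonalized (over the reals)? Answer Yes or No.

No

Characteristic polynomial: p(μ) = μ^3 - 2μ^2 - 32μ + 96 = (μ - 4)^2(μ + 6).
μ = 4 has algebraic multiplicity 2; rank(B − 4I) = 2, so geometric multiplicity = 1.
Geometric multiplicity < algebraic multiplicity, so B is not diagonalizable.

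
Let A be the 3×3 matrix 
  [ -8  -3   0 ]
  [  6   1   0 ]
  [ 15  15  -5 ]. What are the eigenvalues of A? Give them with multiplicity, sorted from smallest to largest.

-5, -5, -2

Characteristic polynomial: p(s) = s^3 + 12s^2 + 45s + 50 = (s + 2)(s + 5)^2.
Roots (with multiplicity): -5, -5, -2.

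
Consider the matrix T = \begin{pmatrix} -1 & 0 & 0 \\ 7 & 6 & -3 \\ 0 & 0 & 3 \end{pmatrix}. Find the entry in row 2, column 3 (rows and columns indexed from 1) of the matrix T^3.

-189

Characteristic polynomial: μ^3 - 8μ^2 + 9μ + 18 = (μ - 6)(μ - 3)(μ + 1), so the eigenvalues are -1, 3, 6.
μ=-1: eigenvector (1, -1, 0).
μ=6: eigenvector (0, 1, 0).
μ=3: eigenvector (0, 1, 1).
P = [[1, 0, 0], [-1, 1, 1], [0, 0, 1]], D = diag(-1, 6, 3), P⁻¹ = [[1, 0, 0], [1, 1, -1], [0, 0, 1]].
T³ = P·diag(-1, 216, 27)·P⁻¹ = [[-1, 0, 0], [217, 216, -189], [0, 0, 27]].
The requested entry is -189.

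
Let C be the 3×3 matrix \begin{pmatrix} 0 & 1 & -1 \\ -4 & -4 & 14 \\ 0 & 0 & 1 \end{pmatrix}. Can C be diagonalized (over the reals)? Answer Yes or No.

Characteristic polynomial: p(r) = r^3 + 3r^2 - 4 = (r - 1)(r + 2)^2.
r = -2 has algebraic multiplicity 2; rank(C + 2I) = 2, so geometric multiplicity = 1.
Geometric multiplicity < algebraic multiplicity, so C is not diagonalizable.

No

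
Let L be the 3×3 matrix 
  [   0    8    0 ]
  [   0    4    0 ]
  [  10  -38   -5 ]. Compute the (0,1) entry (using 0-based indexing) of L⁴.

Characteristic polynomial: λ^3 + λ^2 - 20λ = λ(λ - 4)(λ + 5), so the eigenvalues are -5, 0, 4.
λ=0: eigenvector (1, 0, 2).
λ=4: eigenvector (2, 1, -2).
λ=-5: eigenvector (0, 0, 1).
P = [[1, 2, 0], [0, 1, 0], [2, -2, 1]], D = diag(0, 4, -5), P⁻¹ = [[1, -2, 0], [0, 1, 0], [-2, 6, 1]].
L⁴ = P·diag(0, 256, 625)·P⁻¹ = [[0, 512, 0], [0, 256, 0], [-1250, 3238, 625]].
The requested entry is 512.

512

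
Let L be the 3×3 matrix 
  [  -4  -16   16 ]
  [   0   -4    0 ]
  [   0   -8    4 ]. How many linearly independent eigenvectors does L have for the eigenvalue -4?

2

L + 4I = [[0, -16, 16], [0, 0, 0], [0, -8, 8]].
This matrix has rank 1, so its null space has dimension 3 − 1 = 2.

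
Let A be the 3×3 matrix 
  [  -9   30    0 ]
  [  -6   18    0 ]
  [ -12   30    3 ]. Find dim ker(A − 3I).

A − 3I = [[-12, 30, 0], [-6, 15, 0], [-12, 30, 0]].
This matrix has rank 1, so its null space has dimension 3 − 1 = 2.

2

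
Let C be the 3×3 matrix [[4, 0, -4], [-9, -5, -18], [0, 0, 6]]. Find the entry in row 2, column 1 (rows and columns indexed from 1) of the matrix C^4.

369

Characteristic polynomial: r^3 - 5r^2 - 26r + 120 = (r - 6)(r - 4)(r + 5), so the eigenvalues are -5, 4, 6.
r=4: eigenvector (1, -1, 0).
r=-5: eigenvector (0, 1, 0).
r=6: eigenvector (-2, 0, 1).
P = [[1, 0, -2], [-1, 1, 0], [0, 0, 1]], D = diag(4, -5, 6), P⁻¹ = [[1, 0, 2], [1, 1, 2], [0, 0, 1]].
C⁴ = P·diag(256, 625, 1296)·P⁻¹ = [[256, 0, -2080], [369, 625, 738], [0, 0, 1296]].
The requested entry is 369.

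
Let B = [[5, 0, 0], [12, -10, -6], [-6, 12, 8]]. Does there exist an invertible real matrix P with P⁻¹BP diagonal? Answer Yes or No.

Characteristic polynomial: p(r) = r^3 - 3r^2 - 18r + 40 = (r - 5)(r - 2)(r + 4).
All 3 eigenvalues are distinct, so B is diagonalizable.

Yes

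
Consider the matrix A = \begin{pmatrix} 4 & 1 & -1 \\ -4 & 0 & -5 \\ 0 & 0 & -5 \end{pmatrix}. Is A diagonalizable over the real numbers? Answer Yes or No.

Characteristic polynomial: p(λ) = λ^3 + λ^2 - 16λ + 20 = (λ - 2)^2(λ + 5).
λ = 2 has algebraic multiplicity 2; rank(A − 2I) = 2, so geometric multiplicity = 1.
Geometric multiplicity < algebraic multiplicity, so A is not diagonalizable.

No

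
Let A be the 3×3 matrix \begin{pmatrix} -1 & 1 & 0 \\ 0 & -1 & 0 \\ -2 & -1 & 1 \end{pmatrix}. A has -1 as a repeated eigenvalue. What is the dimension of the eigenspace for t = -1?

A + 1I = [[0, 1, 0], [0, 0, 0], [-2, -1, 2]].
This matrix has rank 2, so its null space has dimension 3 − 2 = 1.

1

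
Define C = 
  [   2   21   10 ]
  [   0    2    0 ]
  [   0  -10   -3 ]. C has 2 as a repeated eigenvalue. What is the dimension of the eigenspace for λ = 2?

C − 2I = [[0, 21, 10], [0, 0, 0], [0, -10, -5]].
This matrix has rank 2, so its null space has dimension 3 − 2 = 1.

1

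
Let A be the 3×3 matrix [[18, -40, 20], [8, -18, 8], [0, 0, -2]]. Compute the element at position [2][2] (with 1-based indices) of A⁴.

16

Characteristic polynomial: λ^3 + 2λ^2 - 4λ - 8 = (λ - 2)(λ + 2)^2, so the eigenvalues are -2, -2, 2.
λ=2: eigenvector (5, 2, 0).
λ=-2: eigenvector (2, 1, 0).
λ=-2: eigenvector (-1, 0, 1).
P = [[5, 2, -1], [2, 1, 0], [0, 0, 1]], D = diag(2, -2, -2), P⁻¹ = [[1, -2, 1], [-2, 5, -2], [0, 0, 1]].
A⁴ = P·diag(16, 16, 16)·P⁻¹ = [[16, 0, 0], [0, 16, 0], [0, 0, 16]].
The requested entry is 16.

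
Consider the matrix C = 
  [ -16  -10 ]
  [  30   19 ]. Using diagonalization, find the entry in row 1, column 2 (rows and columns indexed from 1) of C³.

-130

Characteristic polynomial: t^2 - 3t - 4 = (t - 4)(t + 1), so the eigenvalues are -1, 4.
t=4: eigenvector (1, -2).
t=-1: eigenvector (2, -3).
P = [[1, 2], [-2, -3]], D = diag(4, -1), P⁻¹ = [[-3, -2], [2, 1]].
C³ = P·diag(64, -1)·P⁻¹ = [[-196, -130], [390, 259]].
The requested entry is -130.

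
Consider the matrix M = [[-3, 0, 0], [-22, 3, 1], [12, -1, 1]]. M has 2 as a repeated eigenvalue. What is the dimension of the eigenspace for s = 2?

M − 2I = [[-5, 0, 0], [-22, 1, 1], [12, -1, -1]].
This matrix has rank 2, so its null space has dimension 3 − 2 = 1.

1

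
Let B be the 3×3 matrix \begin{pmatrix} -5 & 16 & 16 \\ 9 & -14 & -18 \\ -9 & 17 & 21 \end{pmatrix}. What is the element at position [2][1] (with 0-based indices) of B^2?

Characteristic polynomial: t^3 - 2t^2 - 23t + 60 = (t - 4)(t - 3)(t + 5), so the eigenvalues are -5, 3, 4.
t=-5: eigenvector (1, -1, 1).
t=3: eigenvector (2, 0, 1).
t=4: eigenvector (0, 1, -1).
P = [[1, 2, 0], [-1, 0, 1], [1, 1, -1]], D = diag(-5, 3, 4), P⁻¹ = [[1, -2, -2], [0, 1, 1], [1, -1, -2]].
B² = P·diag(25, 9, 16)·P⁻¹ = [[25, -32, -32], [-9, 34, 18], [9, -25, -9]].
The requested entry is -25.

-25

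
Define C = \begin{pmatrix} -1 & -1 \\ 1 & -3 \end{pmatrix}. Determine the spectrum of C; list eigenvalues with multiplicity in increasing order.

Characteristic polynomial: p(s) = s^2 + 4s + 4 = (s + 2)^2.
Roots (with multiplicity): -2, -2.

-2, -2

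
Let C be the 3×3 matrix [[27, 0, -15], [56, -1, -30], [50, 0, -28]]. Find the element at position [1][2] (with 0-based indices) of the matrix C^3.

-210

Characteristic polynomial: s^3 + 2s^2 - 5s - 6 = (s - 2)(s + 1)(s + 3), so the eigenvalues are -3, -1, 2.
s=2: eigenvector (-3, -6, -5).
s=-1: eigenvector (0, 1, 0).
s=-3: eigenvector (1, 2, 2).
P = [[-3, 0, 1], [-6, 1, 2], [-5, 0, 2]], D = diag(2, -1, -3), P⁻¹ = [[-2, 0, 1], [-2, 1, 0], [-5, 0, 3]].
C³ = P·diag(8, -1, -27)·P⁻¹ = [[183, 0, -105], [368, -1, -210], [350, 0, -202]].
The requested entry is -210.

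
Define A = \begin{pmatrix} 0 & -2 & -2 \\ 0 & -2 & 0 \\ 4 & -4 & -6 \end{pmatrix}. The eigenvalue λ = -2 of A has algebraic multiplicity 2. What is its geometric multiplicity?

2

A + 2I = [[2, -2, -2], [0, 0, 0], [4, -4, -4]].
This matrix has rank 1, so its null space has dimension 3 − 1 = 2.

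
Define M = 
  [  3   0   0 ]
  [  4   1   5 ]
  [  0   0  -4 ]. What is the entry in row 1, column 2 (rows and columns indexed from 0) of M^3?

Characteristic polynomial: λ^3 - 13λ + 12 = (λ - 3)(λ - 1)(λ + 4), so the eigenvalues are -4, 1, 3.
λ=3: eigenvector (1, 2, 0).
λ=1: eigenvector (0, 1, 0).
λ=-4: eigenvector (0, -1, 1).
P = [[1, 0, 0], [2, 1, -1], [0, 0, 1]], D = diag(3, 1, -4), P⁻¹ = [[1, 0, 0], [-2, 1, 1], [0, 0, 1]].
M³ = P·diag(27, 1, -64)·P⁻¹ = [[27, 0, 0], [52, 1, 65], [0, 0, -64]].
The requested entry is 65.

65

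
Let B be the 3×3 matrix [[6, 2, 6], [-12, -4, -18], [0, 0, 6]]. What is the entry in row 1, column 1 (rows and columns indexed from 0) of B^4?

-32

Characteristic polynomial: λ^3 - 8λ^2 + 12λ = λ(λ - 6)(λ - 2), so the eigenvalues are 0, 2, 6.
λ=2: eigenvector (1, -2, 0).
λ=0: eigenvector (-1, 3, 0).
λ=6: eigenvector (1, -3, 1).
P = [[1, -1, 1], [-2, 3, -3], [0, 0, 1]], D = diag(2, 0, 6), P⁻¹ = [[3, 1, 0], [2, 1, 1], [0, 0, 1]].
B⁴ = P·diag(16, 0, 1296)·P⁻¹ = [[48, 16, 1296], [-96, -32, -3888], [0, 0, 1296]].
The requested entry is -32.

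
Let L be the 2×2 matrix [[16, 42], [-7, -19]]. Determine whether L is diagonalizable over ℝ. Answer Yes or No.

Characteristic polynomial: p(s) = s^2 + 3s - 10 = (s - 2)(s + 5).
All 2 eigenvalues are distinct, so L is diagonalizable.

Yes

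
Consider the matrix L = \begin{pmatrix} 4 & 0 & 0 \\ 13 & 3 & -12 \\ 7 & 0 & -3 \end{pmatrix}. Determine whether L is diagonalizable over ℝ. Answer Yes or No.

Characteristic polynomial: p(t) = t^3 - 4t^2 - 9t + 36 = (t - 4)(t - 3)(t + 3).
All 3 eigenvalues are distinct, so L is diagonalizable.

Yes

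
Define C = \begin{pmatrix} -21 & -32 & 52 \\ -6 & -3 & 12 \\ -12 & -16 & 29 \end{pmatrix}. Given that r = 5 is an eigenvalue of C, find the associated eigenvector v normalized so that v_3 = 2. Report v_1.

4

C − 5I = [[-26, -32, 52], [-6, -8, 12], [-12, -16, 24]].
Solving (C − 5I)v = 0 gives the eigenspace spanned by (4, 0, 2).
With v_3 = 2, v = (4, 0, 2), so v_1 = 4.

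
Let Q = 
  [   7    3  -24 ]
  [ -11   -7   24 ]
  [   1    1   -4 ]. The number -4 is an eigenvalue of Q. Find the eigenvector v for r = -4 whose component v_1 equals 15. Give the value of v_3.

Q + 4I = [[11, 3, -24], [-11, -3, 24], [1, 1, 0]].
Solving (Q + 4I)v = 0 gives the eigenspace spanned by (15, -15, 5).
With v_1 = 15, v = (15, -15, 5), so v_3 = 5.

5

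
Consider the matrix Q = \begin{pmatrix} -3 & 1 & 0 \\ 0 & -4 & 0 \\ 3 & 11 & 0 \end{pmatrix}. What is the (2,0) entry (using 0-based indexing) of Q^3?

Characteristic polynomial: t^3 + 7t^2 + 12t = t(t + 3)(t + 4), so the eigenvalues are -4, -3, 0.
t=-3: eigenvector (1, 0, -1).
t=-4: eigenvector (-1, 1, -2).
t=0: eigenvector (0, 0, 1).
P = [[1, -1, 0], [0, 1, 0], [-1, -2, 1]], D = diag(-3, -4, 0), P⁻¹ = [[1, 1, 0], [0, 1, 0], [1, 3, 1]].
Q³ = P·diag(-27, -64, 0)·P⁻¹ = [[-27, 37, 0], [0, -64, 0], [27, 155, 0]].
The requested entry is 27.

27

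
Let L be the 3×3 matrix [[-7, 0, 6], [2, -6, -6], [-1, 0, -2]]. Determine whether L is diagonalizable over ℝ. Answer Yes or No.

Yes

Characteristic polynomial: p(s) = s^3 + 15s^2 + 74s + 120 = (s + 4)(s + 5)(s + 6).
All 3 eigenvalues are distinct, so L is diagonalizable.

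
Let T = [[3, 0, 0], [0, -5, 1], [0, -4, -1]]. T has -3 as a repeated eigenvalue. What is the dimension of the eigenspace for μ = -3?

1

T + 3I = [[6, 0, 0], [0, -2, 1], [0, -4, 2]].
This matrix has rank 2, so its null space has dimension 3 − 2 = 1.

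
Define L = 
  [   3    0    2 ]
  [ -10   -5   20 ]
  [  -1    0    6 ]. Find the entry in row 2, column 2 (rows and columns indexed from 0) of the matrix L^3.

186

Characteristic polynomial: μ^3 - 4μ^2 - 25μ + 100 = (μ - 5)(μ - 4)(μ + 5), so the eigenvalues are -5, 4, 5.
μ=5: eigenvector (-1, -1, -1).
μ=-5: eigenvector (0, 1, 0).
μ=4: eigenvector (2, 0, 1).
P = [[-1, 0, 2], [-1, 1, 0], [-1, 0, 1]], D = diag(5, -5, 4), P⁻¹ = [[1, 0, -2], [1, 1, -2], [1, 0, -1]].
L³ = P·diag(125, -125, 64)·P⁻¹ = [[3, 0, 122], [-250, -125, 500], [-61, 0, 186]].
The requested entry is 186.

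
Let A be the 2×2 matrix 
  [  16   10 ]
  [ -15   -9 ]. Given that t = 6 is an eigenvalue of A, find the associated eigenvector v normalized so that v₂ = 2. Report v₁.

A − 6I = [[10, 10], [-15, -15]].
Solving (A − 6I)v = 0 gives the eigenspace spanned by (-2, 2).
With v₂ = 2, v = (-2, 2), so v₁ = -2.

-2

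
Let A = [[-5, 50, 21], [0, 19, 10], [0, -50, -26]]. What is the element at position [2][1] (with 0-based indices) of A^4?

Characteristic polynomial: μ^3 + 12μ^2 + 41μ + 30 = (μ + 1)(μ + 5)(μ + 6), so the eigenvalues are -6, -5, -1.
μ=-5: eigenvector (1, 0, 0).
μ=-1: eigenvector (2, 1, -2).
μ=-6: eigenvector (-5, -2, 5).
P = [[1, 2, -5], [0, 1, -2], [0, -2, 5]], D = diag(-5, -1, -6), P⁻¹ = [[1, 0, 1], [0, 5, 2], [0, 2, 1]].
A⁴ = P·diag(625, 1, 1296)·P⁻¹ = [[625, -12950, -5851], [0, -5179, -2590], [0, 12950, 6476]].
The requested entry is 12950.

12950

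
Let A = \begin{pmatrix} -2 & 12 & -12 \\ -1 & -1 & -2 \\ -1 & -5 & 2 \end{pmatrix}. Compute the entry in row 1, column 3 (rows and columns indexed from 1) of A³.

-144

Characteristic polynomial: μ^3 + μ^2 - 14μ - 24 = (μ - 4)(μ + 2)(μ + 3), so the eigenvalues are -3, -2, 4.
μ=-2: eigenvector (1, -1, -1).
μ=-3: eigenvector (0, 1, 1).
μ=4: eigenvector (-2, 0, 1).
P = [[1, 0, -2], [-1, 1, 0], [-1, 1, 1]], D = diag(-2, -3, 4), P⁻¹ = [[1, -2, 2], [1, -1, 2], [0, -1, 1]].
A³ = P·diag(-8, -27, 64)·P⁻¹ = [[-8, 144, -144], [-19, 11, -38], [-19, -53, 26]].
The requested entry is -144.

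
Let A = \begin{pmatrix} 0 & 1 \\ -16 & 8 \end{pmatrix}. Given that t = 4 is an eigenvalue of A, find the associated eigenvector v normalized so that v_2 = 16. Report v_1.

4

A − 4I = [[-4, 1], [-16, 4]].
Solving (A − 4I)v = 0 gives the eigenspace spanned by (4, 16).
With v_2 = 16, v = (4, 16), so v_1 = 4.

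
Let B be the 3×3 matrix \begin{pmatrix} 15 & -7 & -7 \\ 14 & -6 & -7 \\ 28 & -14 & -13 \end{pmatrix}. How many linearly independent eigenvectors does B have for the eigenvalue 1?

B − 1I = [[14, -7, -7], [14, -7, -7], [28, -14, -14]].
This matrix has rank 1, so its null space has dimension 3 − 1 = 2.

2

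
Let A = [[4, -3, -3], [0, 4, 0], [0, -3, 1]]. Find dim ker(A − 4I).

2

A − 4I = [[0, -3, -3], [0, 0, 0], [0, -3, -3]].
This matrix has rank 1, so its null space has dimension 3 − 1 = 2.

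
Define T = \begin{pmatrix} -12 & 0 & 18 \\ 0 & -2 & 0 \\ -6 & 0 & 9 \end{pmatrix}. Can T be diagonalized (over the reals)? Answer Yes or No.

Yes

Characteristic polynomial: p(s) = s^3 + 5s^2 + 6s = s(s + 2)(s + 3).
All 3 eigenvalues are distinct, so T is diagonalizable.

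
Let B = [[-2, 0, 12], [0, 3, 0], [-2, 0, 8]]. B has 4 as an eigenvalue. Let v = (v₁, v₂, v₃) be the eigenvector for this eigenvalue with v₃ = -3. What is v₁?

B − 4I = [[-6, 0, 12], [0, -1, 0], [-2, 0, 4]].
Solving (B − 4I)v = 0 gives the eigenspace spanned by (-6, 0, -3).
With v₃ = -3, v = (-6, 0, -3), so v₁ = -6.

-6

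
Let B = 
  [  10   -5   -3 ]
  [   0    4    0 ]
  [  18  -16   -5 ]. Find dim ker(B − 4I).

B − 4I = [[6, -5, -3], [0, 0, 0], [18, -16, -9]].
This matrix has rank 2, so its null space has dimension 3 − 2 = 1.

1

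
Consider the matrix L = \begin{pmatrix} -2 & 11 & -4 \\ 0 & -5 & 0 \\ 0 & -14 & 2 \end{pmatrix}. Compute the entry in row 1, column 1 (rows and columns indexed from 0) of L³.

-125

Characteristic polynomial: λ^3 + 5λ^2 - 4λ - 20 = (λ - 2)(λ + 2)(λ + 5), so the eigenvalues are -5, -2, 2.
λ=-2: eigenvector (1, 0, 0).
λ=-5: eigenvector (-1, 1, 2).
λ=2: eigenvector (-1, 0, 1).
P = [[1, -1, -1], [0, 1, 0], [0, 2, 1]], D = diag(-2, -5, 2), P⁻¹ = [[1, -1, 1], [0, 1, 0], [0, -2, 1]].
L³ = P·diag(-8, -125, 8)·P⁻¹ = [[-8, 149, -16], [0, -125, 0], [0, -266, 8]].
The requested entry is -125.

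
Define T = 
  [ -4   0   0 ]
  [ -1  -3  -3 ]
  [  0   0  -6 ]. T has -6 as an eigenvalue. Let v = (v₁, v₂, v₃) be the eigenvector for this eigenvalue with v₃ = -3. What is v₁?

0

T + 6I = [[2, 0, 0], [-1, 3, -3], [0, 0, 0]].
Solving (T + 6I)v = 0 gives the eigenspace spanned by (0, -3, -3).
With v₃ = -3, v = (0, -3, -3), so v₁ = 0.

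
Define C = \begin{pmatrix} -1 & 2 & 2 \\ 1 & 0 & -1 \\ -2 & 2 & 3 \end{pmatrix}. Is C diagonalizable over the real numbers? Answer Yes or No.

Yes

Characteristic polynomial: p(λ) = λ^3 - 2λ^2 + λ = λ(λ - 1)^2.
λ = 1 has algebraic multiplicity 2; rank(C − 1I) = 1, so geometric multiplicity = 2.
Every eigenvalue has geometric = algebraic multiplicity, so C is diagonalizable.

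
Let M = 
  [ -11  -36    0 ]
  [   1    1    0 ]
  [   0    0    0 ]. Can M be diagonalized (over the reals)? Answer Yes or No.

No

Characteristic polynomial: p(s) = s^3 + 10s^2 + 25s = s(s + 5)^2.
s = -5 has algebraic multiplicity 2; rank(M + 5I) = 2, so geometric multiplicity = 1.
Geometric multiplicity < algebraic multiplicity, so M is not diagonalizable.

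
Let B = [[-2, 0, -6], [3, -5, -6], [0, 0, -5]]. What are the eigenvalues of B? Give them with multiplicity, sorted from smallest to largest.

-5, -5, -2

Characteristic polynomial: p(μ) = μ^3 + 12μ^2 + 45μ + 50 = (μ + 2)(μ + 5)^2.
Roots (with multiplicity): -5, -5, -2.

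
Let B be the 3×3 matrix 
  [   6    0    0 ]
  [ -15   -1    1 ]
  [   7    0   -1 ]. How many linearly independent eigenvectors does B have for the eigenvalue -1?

B + 1I = [[7, 0, 0], [-15, 0, 1], [7, 0, 0]].
This matrix has rank 2, so its null space has dimension 3 − 2 = 1.

1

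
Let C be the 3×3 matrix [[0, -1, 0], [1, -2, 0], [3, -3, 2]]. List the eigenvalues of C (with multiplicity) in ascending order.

Characteristic polynomial: p(μ) = μ^3 - 3μ - 2 = (μ - 2)(μ + 1)^2.
Roots (with multiplicity): -1, -1, 2.

-1, -1, 2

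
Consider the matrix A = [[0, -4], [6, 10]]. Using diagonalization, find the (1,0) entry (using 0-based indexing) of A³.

Characteristic polynomial: t^2 - 10t + 24 = (t - 6)(t - 4), so the eigenvalues are 4, 6.
t=6: eigenvector (-2, 3).
t=4: eigenvector (-1, 1).
P = [[-2, -1], [3, 1]], D = diag(6, 4), P⁻¹ = [[1, 1], [-3, -2]].
A³ = P·diag(216, 64)·P⁻¹ = [[-240, -304], [456, 520]].
The requested entry is 456.

456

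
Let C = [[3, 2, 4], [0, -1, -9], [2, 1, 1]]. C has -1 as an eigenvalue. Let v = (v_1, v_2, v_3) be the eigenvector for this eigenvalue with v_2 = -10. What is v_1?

5

C + 1I = [[4, 2, 4], [0, 0, -9], [2, 1, 2]].
Solving (C + 1I)v = 0 gives the eigenspace spanned by (5, -10, 0).
With v_2 = -10, v = (5, -10, 0), so v_1 = 5.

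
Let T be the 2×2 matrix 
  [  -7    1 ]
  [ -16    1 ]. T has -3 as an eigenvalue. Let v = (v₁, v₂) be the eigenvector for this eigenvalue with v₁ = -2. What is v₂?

T + 3I = [[-4, 1], [-16, 4]].
Solving (T + 3I)v = 0 gives the eigenspace spanned by (-2, -8).
With v₁ = -2, v = (-2, -8), so v₂ = -8.

-8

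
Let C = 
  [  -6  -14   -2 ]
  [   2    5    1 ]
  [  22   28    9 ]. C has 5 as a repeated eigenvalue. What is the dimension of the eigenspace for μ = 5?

1

C − 5I = [[-11, -14, -2], [2, 0, 1], [22, 28, 4]].
This matrix has rank 2, so its null space has dimension 3 − 2 = 1.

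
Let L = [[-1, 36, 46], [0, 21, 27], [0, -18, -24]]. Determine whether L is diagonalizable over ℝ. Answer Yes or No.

Yes

Characteristic polynomial: p(r) = r^3 + 4r^2 - 15r - 18 = (r - 3)(r + 1)(r + 6).
All 3 eigenvalues are distinct, so L is diagonalizable.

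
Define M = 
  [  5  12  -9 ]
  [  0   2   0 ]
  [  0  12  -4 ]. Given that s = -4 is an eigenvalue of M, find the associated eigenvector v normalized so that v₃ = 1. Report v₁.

1

M + 4I = [[9, 12, -9], [0, 6, 0], [0, 12, 0]].
Solving (M + 4I)v = 0 gives the eigenspace spanned by (1, 0, 1).
With v₃ = 1, v = (1, 0, 1), so v₁ = 1.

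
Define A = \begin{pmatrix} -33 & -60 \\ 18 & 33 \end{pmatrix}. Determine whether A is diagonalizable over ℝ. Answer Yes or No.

Yes

Characteristic polynomial: p(s) = s^2 - 9 = (s - 3)(s + 3).
All 2 eigenvalues are distinct, so A is diagonalizable.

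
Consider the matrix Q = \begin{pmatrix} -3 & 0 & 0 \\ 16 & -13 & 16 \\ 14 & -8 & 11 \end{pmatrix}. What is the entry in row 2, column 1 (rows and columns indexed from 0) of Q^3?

Characteristic polynomial: t^3 + 5t^2 - 9t - 45 = (t - 3)(t + 3)(t + 5), so the eigenvalues are -5, -3, 3.
t=-3: eigenvector (1, 0, -1).
t=-5: eigenvector (0, 2, 1).
t=3: eigenvector (0, 1, 1).
P = [[1, 0, 0], [0, 2, 1], [-1, 1, 1]], D = diag(-3, -5, 3), P⁻¹ = [[1, 0, 0], [-1, 1, -1], [2, -1, 2]].
Q³ = P·diag(-27, -125, 27)·P⁻¹ = [[-27, 0, 0], [304, -277, 304], [206, -152, 179]].
The requested entry is -152.

-152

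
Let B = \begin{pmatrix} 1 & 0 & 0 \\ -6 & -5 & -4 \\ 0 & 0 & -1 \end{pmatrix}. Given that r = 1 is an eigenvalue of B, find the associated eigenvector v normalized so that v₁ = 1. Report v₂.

-1

B − 1I = [[0, 0, 0], [-6, -6, -4], [0, 0, -2]].
Solving (B − 1I)v = 0 gives the eigenspace spanned by (1, -1, 0).
With v₁ = 1, v = (1, -1, 0), so v₂ = -1.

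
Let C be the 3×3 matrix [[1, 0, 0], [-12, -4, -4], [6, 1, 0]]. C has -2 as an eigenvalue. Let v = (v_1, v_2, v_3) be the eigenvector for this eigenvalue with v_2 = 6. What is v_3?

-3

C + 2I = [[3, 0, 0], [-12, -2, -4], [6, 1, 2]].
Solving (C + 2I)v = 0 gives the eigenspace spanned by (0, 6, -3).
With v_2 = 6, v = (0, 6, -3), so v_3 = -3.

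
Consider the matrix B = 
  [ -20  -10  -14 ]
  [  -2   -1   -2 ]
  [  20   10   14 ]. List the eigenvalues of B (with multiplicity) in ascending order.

-6, -1, 0

Characteristic polynomial: p(s) = s^3 + 7s^2 + 6s = s(s + 1)(s + 6).
Roots (with multiplicity): -6, -1, 0.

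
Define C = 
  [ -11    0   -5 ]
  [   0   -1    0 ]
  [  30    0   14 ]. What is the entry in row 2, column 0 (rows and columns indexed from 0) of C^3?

390

Characteristic polynomial: t^3 - 2t^2 - 7t - 4 = (t - 4)(t + 1)^2, so the eigenvalues are -1, -1, 4.
t=4: eigenvector (-1, 0, 3).
t=-1: eigenvector (1, 1, -2).
t=-1: eigenvector (1, 0, -2).
P = [[-1, 1, 1], [0, 1, 0], [3, -2, -2]], D = diag(4, -1, -1), P⁻¹ = [[2, 0, 1], [0, 1, 0], [3, -1, 1]].
C³ = P·diag(64, -1, -1)·P⁻¹ = [[-131, 0, -65], [0, -1, 0], [390, 0, 194]].
The requested entry is 390.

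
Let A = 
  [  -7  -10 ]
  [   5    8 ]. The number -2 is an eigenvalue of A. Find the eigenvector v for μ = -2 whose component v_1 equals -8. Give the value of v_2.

A + 2I = [[-5, -10], [5, 10]].
Solving (A + 2I)v = 0 gives the eigenspace spanned by (-8, 4).
With v_1 = -8, v = (-8, 4), so v_2 = 4.

4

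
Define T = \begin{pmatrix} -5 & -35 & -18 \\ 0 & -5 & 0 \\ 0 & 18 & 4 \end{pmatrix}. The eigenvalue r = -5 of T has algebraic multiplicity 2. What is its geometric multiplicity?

1

T + 5I = [[0, -35, -18], [0, 0, 0], [0, 18, 9]].
This matrix has rank 2, so its null space has dimension 3 − 2 = 1.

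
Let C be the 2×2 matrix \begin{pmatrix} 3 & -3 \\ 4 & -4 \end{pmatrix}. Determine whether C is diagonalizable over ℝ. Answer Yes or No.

Yes

Characteristic polynomial: p(μ) = μ^2 + μ = μ(μ + 1).
All 2 eigenvalues are distinct, so C is diagonalizable.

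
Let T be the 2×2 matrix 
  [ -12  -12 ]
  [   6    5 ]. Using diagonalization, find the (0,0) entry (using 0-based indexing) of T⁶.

31032

Characteristic polynomial: s^2 + 7s + 12 = (s + 3)(s + 4), so the eigenvalues are -4, -3.
s=-4: eigenvector (3, -2).
s=-3: eigenvector (4, -3).
P = [[3, 4], [-2, -3]], D = diag(-4, -3), P⁻¹ = [[3, 4], [-2, -3]].
T⁶ = P·diag(4096, 729)·P⁻¹ = [[31032, 40404], [-20202, -26207]].
The requested entry is 31032.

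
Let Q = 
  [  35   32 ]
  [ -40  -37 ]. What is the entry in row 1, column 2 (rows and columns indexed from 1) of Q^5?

Characteristic polynomial: s^2 + 2s - 15 = (s - 3)(s + 5), so the eigenvalues are -5, 3.
s=3: eigenvector (1, -1).
s=-5: eigenvector (-4, 5).
P = [[1, -4], [-1, 5]], D = diag(3, -5), P⁻¹ = [[5, 4], [1, 1]].
Q⁵ = P·diag(243, -3125)·P⁻¹ = [[13715, 13472], [-16840, -16597]].
The requested entry is 13472.

13472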